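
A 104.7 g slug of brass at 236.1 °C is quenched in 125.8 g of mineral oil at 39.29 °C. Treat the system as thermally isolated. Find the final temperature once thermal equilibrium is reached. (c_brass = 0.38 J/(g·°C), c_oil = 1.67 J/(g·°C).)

Energy conservation, ΣQ = 0:
104.7*0.38*(T − 236.1) + 125.8*1.67*(T − 39.29) = 0
(39.79 + 210.09) T = 39.79*236.1 + 210.09*39.29
T = 17648/249.87 ≈ 70.63 °C

T_f ≈ 70.6 °C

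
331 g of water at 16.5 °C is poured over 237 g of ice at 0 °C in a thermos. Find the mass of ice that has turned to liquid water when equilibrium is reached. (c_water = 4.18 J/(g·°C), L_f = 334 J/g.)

m_melted ≈ 68.4 g

Water can give up m c ΔT = 331·4.18·16.5 = 22829 J before reaching 0 °C.
To melt every bit of ice: 237·334 = 79158 J.
22829 J < 79158 J, so only part of the ice melts and the system sits at 0 °C.
m_melt = 22829 / L_f = 68.35 g.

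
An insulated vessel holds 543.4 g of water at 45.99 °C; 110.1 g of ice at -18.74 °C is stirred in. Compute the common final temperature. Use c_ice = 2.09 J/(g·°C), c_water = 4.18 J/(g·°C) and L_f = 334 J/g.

Sum of m c ΔT and latent-heat terms is zero:
warm ice to 0 °C: 110.1·2.09·(0 − (-18.74)) = 4312.2
  melt ice: 110.1·334 = 36773
  warm the meltwater: 460.22 T
  water cools: 543.4·4.18·(T − 45.99) = 2271.4(T − 45.99)
2731.6 T = 104462 − 41086 = 63377
T ≈ 23.20 °C — above 0 °C, consistent with complete melting.

T_f ≈ 23.2 °C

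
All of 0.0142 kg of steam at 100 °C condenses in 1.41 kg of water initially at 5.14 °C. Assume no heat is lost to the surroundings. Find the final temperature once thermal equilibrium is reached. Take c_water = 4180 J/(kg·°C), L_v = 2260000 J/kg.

T_f ≈ 11.5 °C

Taking heat into each body as positive, Σ m c ΔT = 0:
latent heat released on condensation: 0.0142·2260000 = 32092
  condensate cools 100→T: 0.0142·4180·(T − 100) = 59.36(T − 100)
  original water: 5893.8(T − 5.14)
5953.2 T = 32092 + 5935.6 + 30294 = 68322
T ≈ 11.48 °C — below 100 °C, confirming all the steam condensed.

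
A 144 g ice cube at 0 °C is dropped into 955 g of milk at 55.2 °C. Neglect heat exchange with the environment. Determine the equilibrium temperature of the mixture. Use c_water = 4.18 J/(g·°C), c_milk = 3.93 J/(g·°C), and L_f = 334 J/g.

T_f ≈ 36.5 °C

Energy conservation, ΣQ = 0:
melt ice: 144×334 = 48096; meltwater 0→T: 144×4.18×T = 601.92 T; milk: 3753.2(T − 55.2)
4355.1 T = 207174 − 48096 = 159078
T ≈ 36.53 °C. Since T > 0 °C, the all-ice-melts assumption holds.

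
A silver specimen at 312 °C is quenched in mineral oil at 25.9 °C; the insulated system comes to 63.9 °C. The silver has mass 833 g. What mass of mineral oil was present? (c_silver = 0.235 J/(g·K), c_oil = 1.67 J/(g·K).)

Heat gained plus heat lost sum to zero:
833×0.235×(63.9 − 312) + m×1.67×(63.9 − 25.9) = 0
63.46 m = 48567
m = 48567/63.46 ≈ 765.3 g

m ≈ 765 g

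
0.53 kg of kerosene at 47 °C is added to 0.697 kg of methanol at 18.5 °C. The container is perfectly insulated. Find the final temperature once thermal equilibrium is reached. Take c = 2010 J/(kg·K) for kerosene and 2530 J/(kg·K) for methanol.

Let T be the final temperature. ΣQ_i = 0:
0.53*2010*(T − 47) + 0.697*2530*(T − 18.5) = 0
1065.3(T − 47) + 1763.4(T − 18.5) = 0
(1065.3 + 1763.4) T = 1065.3*47 + 1763.4*18.5
T = 82692 / 2828.7 = 29.2 °C

T_f ≈ 29.2 °C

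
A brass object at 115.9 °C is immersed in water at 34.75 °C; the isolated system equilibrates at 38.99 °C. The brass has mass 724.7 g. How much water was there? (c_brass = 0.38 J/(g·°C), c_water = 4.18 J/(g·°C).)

|Q_brass| = |Q_water|:
724.7×0.38×(115.9 − 38.99) = m×4.18×(38.99 − 34.75)
17.72 m = 21180  ⇒  m ≈ 1195 g

m ≈ 1200 g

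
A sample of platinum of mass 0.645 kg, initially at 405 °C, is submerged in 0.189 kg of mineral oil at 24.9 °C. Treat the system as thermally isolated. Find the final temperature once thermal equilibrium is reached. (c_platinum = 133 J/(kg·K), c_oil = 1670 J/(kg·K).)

Setting the total heat transfer to zero:
0.645·133·(T − 405) + 0.189·1670·(T − 24.9) = 0
(85.78 + 315.63) T = 85.78·405 + 315.63·24.9
T = 42602/401.41 ≈ 106.13 °C

T_f ≈ 106.1 °C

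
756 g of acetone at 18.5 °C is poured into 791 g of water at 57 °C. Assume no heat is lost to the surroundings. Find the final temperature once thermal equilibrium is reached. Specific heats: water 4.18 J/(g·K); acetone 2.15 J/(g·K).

T_f ≈ 44.3 °C

Setting the total heat transfer to zero:
791·4.18·(T − 57) + 756·2.15·(T − 18.5) = 0
3306.4(T − 57) + 1625.4(T − 18.5) = 0
(3306.4 + 1625.4) T = 3306.4·57 + 1625.4·18.5
T = 218534 / 4931.8 = 44.3 °C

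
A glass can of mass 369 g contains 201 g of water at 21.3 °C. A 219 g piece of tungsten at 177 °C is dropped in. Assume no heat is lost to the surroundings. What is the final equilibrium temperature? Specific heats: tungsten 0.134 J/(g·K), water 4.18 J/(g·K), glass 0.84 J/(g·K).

Conservation of energy gives ΣQ = 0:
219·0.134·(T − 177) + 201·4.18·(T − 21.3) + 369·0.84·(T − 21.3) = 0
29.35(T − 177) + 840.18(T − 21.3) + 309.96(T − 21.3) = 0
(29.35 + 840.18 + 309.96) T = 29.35·177 + 840.18·21.3 + 309.96·21.3
T = 29692 / 1179.5 = 25.2 °C

T_f ≈ 25.2 °C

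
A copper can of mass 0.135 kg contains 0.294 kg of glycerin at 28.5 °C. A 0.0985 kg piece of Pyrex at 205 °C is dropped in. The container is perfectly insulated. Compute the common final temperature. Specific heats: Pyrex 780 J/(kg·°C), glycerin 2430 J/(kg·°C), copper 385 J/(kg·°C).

With ΣQ=0 the equilibrium temperature is the m·c-weighted mean:
T_f = (76.83*205 + 714.42*28.5 + 51.98*28.5) / (76.83 + 714.42 + 51.98)
    = 37592 / 843.22 ≈ 44.58 °C

T_f ≈ 44.6 °C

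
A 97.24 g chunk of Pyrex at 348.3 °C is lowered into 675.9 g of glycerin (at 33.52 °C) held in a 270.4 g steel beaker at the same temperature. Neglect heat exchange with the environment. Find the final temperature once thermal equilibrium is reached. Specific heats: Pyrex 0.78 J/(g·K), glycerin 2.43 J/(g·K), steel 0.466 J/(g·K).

T_f ≈ 46.5 °C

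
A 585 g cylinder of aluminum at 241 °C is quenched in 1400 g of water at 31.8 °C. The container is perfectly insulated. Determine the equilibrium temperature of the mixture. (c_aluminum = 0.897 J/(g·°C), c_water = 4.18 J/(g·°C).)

Energy conservation, ΣQ = 0:
585×0.897×(T − 241) + 1400×4.18×(T − 31.8) = 0
524.75(T − 241) + 5852(T − 31.8) = 0
(524.75 + 5852) T = 524.75×241 + 5852×31.8
T = 312557 / 6376.7 = 49 °C

T_f ≈ 49.0 °C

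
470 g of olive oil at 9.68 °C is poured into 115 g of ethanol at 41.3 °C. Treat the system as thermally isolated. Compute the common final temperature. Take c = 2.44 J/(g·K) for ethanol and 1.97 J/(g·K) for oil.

Let T be the final temperature. ΣQ_i = 0:
115*2.44*(T − 41.3) + 470*1.97*(T − 9.68) = 0
280.6(T − 41.3) + 925.9(T − 9.68) = 0
(280.6 + 925.9) T = 280.6*41.3 + 925.9*9.68
T = 20551/1206.5 ≈ 17.03 °C

T_f ≈ 17.0 °C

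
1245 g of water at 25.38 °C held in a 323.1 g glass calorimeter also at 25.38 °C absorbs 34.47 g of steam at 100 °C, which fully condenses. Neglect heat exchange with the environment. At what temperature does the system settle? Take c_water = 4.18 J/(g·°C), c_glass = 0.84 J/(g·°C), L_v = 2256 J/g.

T_f ≈ 41.1 °C

Energy balance with sensible and latent terms:
condense steam: −34.47×2256 = −77764
  condensate cools 100→T: 34.47×4.18×(T − 100) = 144.08(T − 100)
  original water: 5204.1(T − 25.38)
  cup: 271.4(T − 25.38)
5619.6 T = 77764 + 14408 + 138968 = 231141
T ≈ 41.13 °C (< 100 °C, so full condensation is consistent).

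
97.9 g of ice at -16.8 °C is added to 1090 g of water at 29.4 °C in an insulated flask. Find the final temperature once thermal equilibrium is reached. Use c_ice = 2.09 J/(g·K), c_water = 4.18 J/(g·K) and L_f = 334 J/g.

Heat gained plus heat lost sum to zero:
warm ice to 0 °C: 97.9·2.09·(0 − (-16.8)) = 3437.5; fusion: m_ice L_f = 97.9·334 = 32699; warm the meltwater: 409.22 T; water: 4556.2(T − 29.4)
4965.4 T = 133952 − 36136 = 97816
T ≈ 19.70 °C. Since T > 0 °C, the all-ice-melts assumption holds.

T_f ≈ 19.7 °C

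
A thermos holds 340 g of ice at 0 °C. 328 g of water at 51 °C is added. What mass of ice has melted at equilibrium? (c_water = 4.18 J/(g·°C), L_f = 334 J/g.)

m_melted ≈ 209 g

Heat available from the water dropping to 0 °C: 328·4.18·51 = 69923 J.
Melting all 340 g of ice would need 340·334 = 113560 J.
69923 J < 113560 J, so only part of the ice melts and the system sits at 0 °C.
Mass melted = 69923/334 ≈ 209.4 g.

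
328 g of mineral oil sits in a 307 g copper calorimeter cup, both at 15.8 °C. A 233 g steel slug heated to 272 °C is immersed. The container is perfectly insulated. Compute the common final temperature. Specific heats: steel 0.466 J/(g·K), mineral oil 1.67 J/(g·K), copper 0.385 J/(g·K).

T_f ≈ 51.7 °C

Setting the total heat transfer to zero:
233*0.466*(T − 272) + 328*1.67*(T − 15.8) + 307*0.385*(T − 15.8) = 0
108.58(T − 272) + 547.76(T − 15.8) + 118.2(T − 15.8) = 0
774.53 T = 40055
T = 40055 / 774.53 = 51.7 °C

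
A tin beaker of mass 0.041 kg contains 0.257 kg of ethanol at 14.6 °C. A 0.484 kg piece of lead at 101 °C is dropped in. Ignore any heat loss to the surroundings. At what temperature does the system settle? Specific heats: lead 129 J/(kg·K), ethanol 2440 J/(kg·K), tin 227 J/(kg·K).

T_f ≈ 22.3 °C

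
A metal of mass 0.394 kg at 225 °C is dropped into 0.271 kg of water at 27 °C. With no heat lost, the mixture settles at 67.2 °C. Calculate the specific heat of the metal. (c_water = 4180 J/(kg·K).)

c ≈ 732 J/(kg·K)

Setting the total heat transfer to zero:
0.394·c·(67.2 − 225) + 0.271·4180·(67.2 − 27) = 0
-62.17 c = -45538
c = -45538/-62.17 ≈ 732.4 J/(kg·K)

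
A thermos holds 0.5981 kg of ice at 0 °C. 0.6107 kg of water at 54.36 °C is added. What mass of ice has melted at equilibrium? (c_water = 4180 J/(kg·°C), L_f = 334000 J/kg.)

Water can give up m c ΔT = 0.6107×4180×54.36 = 138766 J before reaching 0 °C.
To melt every bit of ice: 0.5981×334000 = 199765 J.
138766 J < 199765 J, so only part of the ice melts and the system sits at 0 °C.
m_melted×334000 = 138766  ⇒  m_melted ≈ 0.4155 kg.

m_melted ≈ 0.415 kg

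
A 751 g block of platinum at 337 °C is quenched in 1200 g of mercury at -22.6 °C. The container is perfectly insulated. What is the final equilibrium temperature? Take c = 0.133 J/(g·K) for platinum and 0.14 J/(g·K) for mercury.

T_f is the heat-capacity-weighted average of the initial temperatures:
T_f = (99.88×337 + 168×(-22.6)) / (99.88 + 168)
    = 29864 / 267.88 ≈ 111.48 °C

T_f ≈ 111.5 °C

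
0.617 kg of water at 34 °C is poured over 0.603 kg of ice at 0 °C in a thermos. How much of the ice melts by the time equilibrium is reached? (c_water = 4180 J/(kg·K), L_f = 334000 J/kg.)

m_melted ≈ 0.263 kg

Cooling the water to 0 °C releases 0.617·4180·34 = 87688 J.
Fully melting the ice requires m_ice L_f = 0.603·334000 = 201402 J.
Since 87688 < 201402 J, not all the ice melts; equilibrium is at 0 °C.
Mass melted = 87688/334000 ≈ 0.2625 kg.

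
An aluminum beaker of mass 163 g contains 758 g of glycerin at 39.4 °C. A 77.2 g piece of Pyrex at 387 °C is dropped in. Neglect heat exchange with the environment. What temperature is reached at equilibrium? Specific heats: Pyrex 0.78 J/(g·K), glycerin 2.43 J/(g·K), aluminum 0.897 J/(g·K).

T_f ≈ 49.6 °C

T_f = Σ m_i c_i T_i / Σ m_i c_i:
T_f = (60.22*387 + 1841.9*39.4 + 146.21*39.4) / (60.22 + 1841.9 + 146.21)
    = 101637 / 2048.4 ≈ 49.62 °C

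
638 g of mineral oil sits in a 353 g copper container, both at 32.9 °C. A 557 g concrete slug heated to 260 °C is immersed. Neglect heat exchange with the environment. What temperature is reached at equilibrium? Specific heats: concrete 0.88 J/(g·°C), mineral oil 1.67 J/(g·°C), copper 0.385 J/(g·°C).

T_f ≈ 98.7 °C

Heat gained plus heat lost sum to zero:
557×0.88×(T − 260) + 638×1.67×(T − 32.9) + 353×0.385×(T − 32.9) = 0
490.16(T − 260) + 1065.5(T − 32.9) + 135.91(T − 32.9) = 0
1691.5 T = 166967
T ≈ 98.71 °C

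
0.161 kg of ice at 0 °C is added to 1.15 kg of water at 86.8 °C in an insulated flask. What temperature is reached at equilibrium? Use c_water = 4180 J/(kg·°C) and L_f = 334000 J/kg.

T_f ≈ 66.3 °C

Sum of m c ΔT and latent-heat terms is zero:
melt ice: 0.161×334000 = 53774; meltwater 0→T: 0.161×4180×T = 672.98 T; water cools: 1.15×4180×(T − 86.8) = 4807(T − 86.8)
5480 T = 417248 − 53774 = 363474
T ≈ 66.33 °C (positive, so assuming full melt was valid).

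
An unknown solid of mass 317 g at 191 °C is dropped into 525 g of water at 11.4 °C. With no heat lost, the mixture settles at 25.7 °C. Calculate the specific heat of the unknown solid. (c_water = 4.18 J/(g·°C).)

Heat gained plus heat lost sum to zero:
317·c·(25.7 − 191) + 525·4.18·(25.7 − 11.4) = 0
-52400 c = -31381
c = -31381/-52400 ≈ 0.5989 J/(g·°C)

c ≈ 0.599 J/(g·°C)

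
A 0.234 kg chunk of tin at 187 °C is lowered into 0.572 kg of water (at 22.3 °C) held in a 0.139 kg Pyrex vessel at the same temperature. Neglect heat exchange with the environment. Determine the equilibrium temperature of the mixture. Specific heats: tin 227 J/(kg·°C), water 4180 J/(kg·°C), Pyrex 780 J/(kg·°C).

Conservation of energy gives ΣQ = 0:
0.234×227×(T − 187) + 0.572×4180×(T − 22.3) + 0.139×780×(T − 22.3) = 0
53.12(T − 187) + 2391(T − 22.3) + 108.42(T − 22.3) = 0
2552.5 T = 65669
T = 65669 / 2552.5 = 25.7 °C

T_f ≈ 25.7 °C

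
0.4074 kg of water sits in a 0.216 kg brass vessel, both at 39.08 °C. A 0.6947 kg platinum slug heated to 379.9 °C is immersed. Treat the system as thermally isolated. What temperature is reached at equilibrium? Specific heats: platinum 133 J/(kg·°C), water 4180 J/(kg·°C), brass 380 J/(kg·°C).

T_f is the heat-capacity-weighted average of the initial temperatures:
T_f = (92.4×379.9 + 1702.9×39.08 + 82.08×39.08) / (92.4 + 1702.9 + 82.08)
    = 104859 / 1877.4 ≈ 55.85 °C

T_f ≈ 55.9 °C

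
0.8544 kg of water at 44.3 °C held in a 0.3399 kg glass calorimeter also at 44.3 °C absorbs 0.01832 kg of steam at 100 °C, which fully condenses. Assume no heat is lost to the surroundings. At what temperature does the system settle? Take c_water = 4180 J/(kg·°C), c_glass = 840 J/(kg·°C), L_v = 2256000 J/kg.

T_f ≈ 55.9 °C

Sum of m c ΔT and latent-heat terms is zero:
condense steam: −0.01832·2256000 = −41330; condensate cools 100→T: 0.01832·4180·(T − 100) = 76.58(T − 100); original water: 3571.4(T − 44.3); glass cup: 0.3399·840·(T − 44.3) = 285.52(T − 44.3)
3933.5 T = 41330 + 7657.8 + 170861 = 219849
T ≈ 55.89 °C — below 100 °C, confirming all the steam condensed.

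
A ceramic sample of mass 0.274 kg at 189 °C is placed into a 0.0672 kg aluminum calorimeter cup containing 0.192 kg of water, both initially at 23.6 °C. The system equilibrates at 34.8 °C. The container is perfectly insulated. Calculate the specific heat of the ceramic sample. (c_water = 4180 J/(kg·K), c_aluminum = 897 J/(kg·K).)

Heat gained plus heat lost sum to zero:
0.274·c·(34.8 − 189) + 0.192·4180·(34.8 − 23.6) + 0.0672·897·(34.8 − 23.6) = 0
-42.25 c = -9663.8
c = -9663.8/-42.25 ≈ 228.7 J/(kg·K)

c ≈ 229 J/(kg·K)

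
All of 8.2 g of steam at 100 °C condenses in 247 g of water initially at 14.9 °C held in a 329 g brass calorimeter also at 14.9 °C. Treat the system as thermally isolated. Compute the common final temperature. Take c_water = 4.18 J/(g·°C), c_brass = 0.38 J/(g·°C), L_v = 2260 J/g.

T_f ≈ 32.9 °C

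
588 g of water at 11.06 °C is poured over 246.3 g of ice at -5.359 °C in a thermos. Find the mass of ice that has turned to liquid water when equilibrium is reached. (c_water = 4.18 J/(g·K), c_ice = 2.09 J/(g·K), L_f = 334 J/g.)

m_melted ≈ 73.1 g

Cooling the water to 0 °C releases 588×4.18×11.06 = 27184 J.
Warming the ice to 0 °C takes 246.3×2.09×5.359 = 2758.6 J, leaving 24425 J for melting.
To melt every bit of ice: 246.3×334 = 82264 J.
That's not enough to melt it all — equilibrium is at 0 °C with ice remaining.
m_melt = 24425 / L_f = 73.13 g.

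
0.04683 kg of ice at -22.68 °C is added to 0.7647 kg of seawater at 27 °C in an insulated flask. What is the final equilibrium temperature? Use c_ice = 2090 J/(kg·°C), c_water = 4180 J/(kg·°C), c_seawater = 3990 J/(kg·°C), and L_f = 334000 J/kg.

Energy conservation, ΣQ = 0:
warm ice to 0 °C: 0.04683×2090×(0 − (-22.68)) = 2219.8
  fusion: m_ice L_f = 0.04683×334000 = 15641
  warm the meltwater: 195.75 T
  seawater: 3051.2(T − 27)
3246.9 T = 82381 − 17861 = 64520
T ≈ 19.87 °C. Since T > 0 °C, the all-ice-melts assumption holds.

T_f ≈ 19.9 °C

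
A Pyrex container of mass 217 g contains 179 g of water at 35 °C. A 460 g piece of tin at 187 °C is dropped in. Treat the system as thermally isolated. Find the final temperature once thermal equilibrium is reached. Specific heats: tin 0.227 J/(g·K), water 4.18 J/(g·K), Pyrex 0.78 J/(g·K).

Let T be the final temperature. ΣQ_i = 0:
460×0.227×(T − 187) + 179×4.18×(T − 35) + 217×0.78×(T − 35) = 0
104.42(T − 187) + 748.22(T − 35) + 169.26(T − 35) = 0
(104.42 + 748.22 + 169.26) T = 104.42×187 + 748.22×35 + 169.26×35
T ≈ 50.53 °C

T_f ≈ 50.5 °C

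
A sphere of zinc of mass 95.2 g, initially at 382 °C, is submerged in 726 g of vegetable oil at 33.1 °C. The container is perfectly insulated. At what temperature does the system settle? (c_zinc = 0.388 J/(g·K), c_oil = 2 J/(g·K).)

Net heat exchanged in the isolated system is zero:
95.2*0.388*(T − 382) + 726*2*(T − 33.1) = 0
36.94(T − 382) + 1452(T − 33.1) = 0
1488.9 T = 62171
T ≈ 41.76 °C

T_f ≈ 41.8 °C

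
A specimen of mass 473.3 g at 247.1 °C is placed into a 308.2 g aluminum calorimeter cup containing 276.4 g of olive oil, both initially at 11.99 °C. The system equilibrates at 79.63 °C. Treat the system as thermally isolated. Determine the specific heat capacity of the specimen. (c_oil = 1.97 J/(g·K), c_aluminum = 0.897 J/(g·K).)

c ≈ 0.701 J/(g·K)

Net heat exchanged in the isolated system is zero:
473.3×c×(79.63 − 247.1) + 276.4×1.97×(79.63 − 11.99) + 308.2×0.897×(79.63 − 11.99) = 0
-79264 c = -55530
c = -55530/-79264 ≈ 0.7006 J/(g·K)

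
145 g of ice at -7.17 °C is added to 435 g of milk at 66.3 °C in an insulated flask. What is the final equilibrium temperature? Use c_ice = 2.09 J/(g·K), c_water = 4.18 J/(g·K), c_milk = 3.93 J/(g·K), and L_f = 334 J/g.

T_f ≈ 27.1 °C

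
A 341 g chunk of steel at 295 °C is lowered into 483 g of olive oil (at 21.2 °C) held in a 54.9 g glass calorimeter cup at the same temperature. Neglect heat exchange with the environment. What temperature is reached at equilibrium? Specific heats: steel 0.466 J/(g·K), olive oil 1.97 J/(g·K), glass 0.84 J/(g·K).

T_f ≈ 58.8 °C

Heat gained plus heat lost sum to zero:
341·0.466·(T − 295) + 483·1.97·(T − 21.2) + 54.9·0.84·(T − 21.2) = 0
158.91(T − 295) + 951.51(T − 21.2) + 46.12(T − 21.2) = 0
(158.91 + 951.51 + 46.12) T = 158.91·295 + 951.51·21.2 + 46.12·21.2
T ≈ 58.82 °C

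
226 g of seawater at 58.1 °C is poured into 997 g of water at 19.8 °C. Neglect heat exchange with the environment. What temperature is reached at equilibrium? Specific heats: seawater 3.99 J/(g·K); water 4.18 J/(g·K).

T_f ≈ 26.6 °C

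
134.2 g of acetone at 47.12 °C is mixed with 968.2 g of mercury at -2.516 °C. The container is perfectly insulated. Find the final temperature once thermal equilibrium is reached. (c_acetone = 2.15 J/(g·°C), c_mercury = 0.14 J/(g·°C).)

Heat lost by the acetone equals heat gained by the mercury:
134.2·2.15·(47.12 − T) = 968.2·0.14·(T − (-2.516))
288.53(47.12 − T) = 135.55(T − (-2.516))
424.08 T = 13254  ⇒  T ≈ 31.25 °C

T_f ≈ 31.3 °C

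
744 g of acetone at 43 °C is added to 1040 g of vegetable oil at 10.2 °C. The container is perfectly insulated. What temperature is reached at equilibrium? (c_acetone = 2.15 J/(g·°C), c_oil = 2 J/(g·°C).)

T_f ≈ 24.5 °C

Heat lost by the acetone equals heat gained by the oil:
744*2.15*(43 − T) = 1040*2*(T − 10.2)
1599.6(43 − T) = 2080(T − 10.2)
3679.6 T = 89999  ⇒  T ≈ 24.46 °C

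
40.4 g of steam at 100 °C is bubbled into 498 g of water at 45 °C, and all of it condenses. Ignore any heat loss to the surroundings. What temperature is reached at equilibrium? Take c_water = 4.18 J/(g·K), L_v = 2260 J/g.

Energy balance with sensible and latent terms:
latent heat released on condensation: 40.4·2260 = 91304; condensed water 100 °C→T: 168.87(T − 100); original water: 2081.6(T − 45)
2250.5 T = 91304 + 16887 + 93674 = 201865
T ≈ 89.70 °C, under the boiling point, so the assumption holds.

T_f ≈ 89.7 °C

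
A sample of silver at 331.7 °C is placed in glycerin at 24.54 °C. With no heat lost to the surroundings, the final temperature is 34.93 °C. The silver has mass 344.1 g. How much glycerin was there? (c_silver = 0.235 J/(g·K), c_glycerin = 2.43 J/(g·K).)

m ≈ 950 g

Heat lost by the silver = heat gained by the glycerin:
344.1×0.235×(331.7 − 34.93) = m×2.43×(34.93 − 24.54)
25.25 m = 23998  ⇒  m ≈ 950.5 g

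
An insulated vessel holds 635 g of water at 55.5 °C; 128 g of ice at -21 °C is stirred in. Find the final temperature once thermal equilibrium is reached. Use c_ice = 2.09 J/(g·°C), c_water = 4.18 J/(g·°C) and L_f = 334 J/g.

T_f ≈ 31.0 °C

Energy balance with sensible and latent terms:
ice -21→0 °C: 128×2.09×21 = 5617.9
  melt ice: 128×334 = 42752
  warm the meltwater: 535.04 T
  water: 2654.3(T − 55.5)
3189.3 T = 147314 − 48370 = 98944
T ≈ 31.02 °C (positive, so assuming full melt was valid).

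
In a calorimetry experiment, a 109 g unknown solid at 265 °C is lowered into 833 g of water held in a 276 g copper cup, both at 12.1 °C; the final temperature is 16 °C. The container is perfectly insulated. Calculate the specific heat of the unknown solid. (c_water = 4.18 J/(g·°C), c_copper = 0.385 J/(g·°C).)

c ≈ 0.516 J/(g·°C)

Taking heat into each body as positive, Σ m c ΔT = 0:
109·c·(16 − 265) + 833·4.18·(16 − 12.1) + 276·0.385·(16 − 12.1) = 0
-27141 c = -13994
c = -13994/-27141 ≈ 0.5156 J/(g·°C)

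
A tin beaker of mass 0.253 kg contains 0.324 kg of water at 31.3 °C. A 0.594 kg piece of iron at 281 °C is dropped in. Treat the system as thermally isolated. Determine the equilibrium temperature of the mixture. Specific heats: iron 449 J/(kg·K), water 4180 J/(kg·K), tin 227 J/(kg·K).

T_f ≈ 71.0 °C

Net heat exchanged in the isolated system is zero:
0.594*449*(T − 281) + 0.324*4180*(T − 31.3) + 0.253*227*(T − 31.3) = 0
266.71(T − 281) + 1354.3(T − 31.3) + 57.43(T − 31.3) = 0
1678.5 T = 119132
T = 119132/1678.5 ≈ 70.98 °C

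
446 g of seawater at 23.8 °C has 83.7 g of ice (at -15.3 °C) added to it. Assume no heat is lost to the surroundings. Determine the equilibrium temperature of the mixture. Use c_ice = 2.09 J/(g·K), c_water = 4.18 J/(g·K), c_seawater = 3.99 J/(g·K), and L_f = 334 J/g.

T_f ≈ 5.5 °C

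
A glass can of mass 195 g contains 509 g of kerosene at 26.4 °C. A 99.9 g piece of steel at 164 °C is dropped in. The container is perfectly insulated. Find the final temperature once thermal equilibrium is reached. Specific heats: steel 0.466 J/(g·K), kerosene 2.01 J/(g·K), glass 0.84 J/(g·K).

T_f ≈ 31.6 °C

Conservation of energy gives ΣQ = 0:
99.9*0.466*(T − 164) + 509*2.01*(T − 26.4) + 195*0.84*(T − 26.4) = 0
46.55(T − 164) + 1023.1(T − 26.4) + 163.8(T − 26.4) = 0
(46.55 + 1023.1 + 163.8) T = 46.55*164 + 1023.1*26.4 + 163.8*26.4
T = 38969 / 1233.4 = 31.6 °C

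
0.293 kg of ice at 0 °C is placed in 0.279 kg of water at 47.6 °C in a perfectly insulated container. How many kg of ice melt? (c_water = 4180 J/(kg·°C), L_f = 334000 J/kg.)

m_melted ≈ 0.166 kg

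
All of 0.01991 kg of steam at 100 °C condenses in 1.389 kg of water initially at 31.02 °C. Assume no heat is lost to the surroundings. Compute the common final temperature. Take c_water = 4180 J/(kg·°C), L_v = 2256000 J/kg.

Setting the total heat transfer to zero:
steam→water at 100 °C releases m L_v = 0.01991·2256000 = 44917
  condensate cools 100→T: 0.01991·4180·(T − 100) = 83.22(T − 100)
  original water: 5806(T − 31.02)
5889.2 T = 44917 + 8322.4 + 180103 = 233342
T ≈ 39.62 °C — below 100 °C, confirming all the steam condensed.

T_f ≈ 39.6 °C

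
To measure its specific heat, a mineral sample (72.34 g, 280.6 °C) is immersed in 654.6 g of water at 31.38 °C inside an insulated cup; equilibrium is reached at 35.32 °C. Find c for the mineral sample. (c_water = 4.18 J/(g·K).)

Taking heat into each body as positive, Σ m c ΔT = 0:
72.34×c×(35.32 − 280.6) + 654.6×4.18×(35.32 − 31.38) = 0
-17744 c = -10781
c = -10781/-17744 ≈ 0.6076 J/(g·K)

c ≈ 0.608 J/(g·K)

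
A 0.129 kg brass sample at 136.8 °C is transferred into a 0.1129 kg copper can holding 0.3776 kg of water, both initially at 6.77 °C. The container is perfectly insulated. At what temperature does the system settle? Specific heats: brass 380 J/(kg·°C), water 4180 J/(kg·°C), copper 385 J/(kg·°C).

T_f ≈ 10.6 °C

With ΣQ=0 the equilibrium temperature is the m·c-weighted mean:
T_f = (49.02×136.8 + 1578.4×6.77 + 43.47×6.77) / (49.02 + 1578.4 + 43.47)
    = 17686 / 1670.9 ≈ 10.58 °C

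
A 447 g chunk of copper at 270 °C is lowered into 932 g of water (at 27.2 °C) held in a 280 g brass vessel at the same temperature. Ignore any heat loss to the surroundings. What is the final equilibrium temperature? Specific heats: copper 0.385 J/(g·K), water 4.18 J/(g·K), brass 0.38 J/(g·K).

Heat gained plus heat lost sum to zero:
447×0.385×(T − 270) + 932×4.18×(T − 27.2) + 280×0.38×(T − 27.2) = 0
172.09(T − 270) + 3895.8(T − 27.2) + 106.4(T − 27.2) = 0
(172.09 + 3895.8 + 106.4) T = 172.09×270 + 3895.8×27.2 + 106.4×27.2
T ≈ 37.21 °C

T_f ≈ 37.2 °C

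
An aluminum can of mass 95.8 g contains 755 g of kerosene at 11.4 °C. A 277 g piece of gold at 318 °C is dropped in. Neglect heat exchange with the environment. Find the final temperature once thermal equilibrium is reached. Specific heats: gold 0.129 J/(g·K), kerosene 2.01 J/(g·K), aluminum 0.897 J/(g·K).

Heat gained plus heat lost sum to zero:
277·0.129·(T − 318) + 755·2.01·(T − 11.4) + 95.8·0.897·(T − 11.4) = 0
35.73(T − 318) + 1517.5(T − 11.4) + 85.93(T − 11.4) = 0
(35.73 + 1517.5 + 85.93) T = 35.73·318 + 1517.5·11.4 + 85.93·11.4
T ≈ 18.08 °C

T_f ≈ 18.1 °C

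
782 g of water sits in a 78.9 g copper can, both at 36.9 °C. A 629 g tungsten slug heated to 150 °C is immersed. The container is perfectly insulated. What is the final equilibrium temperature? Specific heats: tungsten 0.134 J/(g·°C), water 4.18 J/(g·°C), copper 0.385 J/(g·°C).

Net heat exchanged in the isolated system is zero:
629·0.134·(T − 150) + 782·4.18·(T − 36.9) + 78.9·0.385·(T − 36.9) = 0
84.29(T − 150) + 3268.8(T − 36.9) + 30.38(T − 36.9) = 0
3383.4 T = 134381
T = 134381 / 3383.4 = 39.7 °C

T_f ≈ 39.7 °C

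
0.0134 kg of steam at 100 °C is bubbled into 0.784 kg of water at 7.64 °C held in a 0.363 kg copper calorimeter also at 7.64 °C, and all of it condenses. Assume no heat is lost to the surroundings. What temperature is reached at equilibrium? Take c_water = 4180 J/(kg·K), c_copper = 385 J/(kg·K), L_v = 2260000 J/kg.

Energy balance with sensible and latent terms:
latent heat released on condensation: 0.0134·2260000 = 30284
  condensate cools 100→T: 0.0134·4180·(T − 100) = 56.01(T − 100)
  water warms: 0.784·4180·(T − 7.64) = 3277.1(T − 7.64)
  cup: 139.75(T − 7.64)
3472.9 T = 30284 + 5601.2 + 26105 = 61990
T ≈ 17.85 °C — below 100 °C, confirming all the steam condensed.

T_f ≈ 17.8 °C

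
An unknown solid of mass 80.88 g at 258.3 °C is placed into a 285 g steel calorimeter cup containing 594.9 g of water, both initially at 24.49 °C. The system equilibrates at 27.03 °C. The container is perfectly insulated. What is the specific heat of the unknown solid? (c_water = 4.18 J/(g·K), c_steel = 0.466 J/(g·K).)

c ≈ 0.356 J/(g·K)

Setting the total heat transfer to zero:
80.88·c·(27.03 − 258.3) + 594.9·4.18·(27.03 − 24.49) + 285·0.466·(27.03 − 24.49) = 0
-18705 c = -6653.5
c = -6653.5/-18705 ≈ 0.3557 J/(g·K)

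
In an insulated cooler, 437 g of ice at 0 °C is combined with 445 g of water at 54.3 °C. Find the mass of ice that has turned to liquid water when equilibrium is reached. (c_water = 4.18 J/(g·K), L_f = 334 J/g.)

Cooling the water to 0 °C releases 445·4.18·54.3 = 101003 J.
Melting all 437 g of ice would need 437·334 = 145958 J.
That's not enough to melt it all — equilibrium is at 0 °C with ice remaining.
m_melt = 101003 / L_f = 302.4 g.

m_melted ≈ 302 g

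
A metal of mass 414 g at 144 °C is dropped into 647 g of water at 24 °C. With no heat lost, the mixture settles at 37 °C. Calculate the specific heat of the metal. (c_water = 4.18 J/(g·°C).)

c ≈ 0.794 J/(g·°C)

Setting the total heat transfer to zero:
414×c×(37 − 144) + 647×4.18×(37 − 24) = 0
-44298 c = -35158
c = -35158/-44298 ≈ 0.7937 J/(g·°C)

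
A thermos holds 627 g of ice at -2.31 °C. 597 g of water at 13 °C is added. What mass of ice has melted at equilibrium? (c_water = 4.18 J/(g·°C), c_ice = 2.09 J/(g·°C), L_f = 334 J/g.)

m_melted ≈ 88.1 g

Cooling the water to 0 °C releases 597·4.18·13 = 32441 J.
Of that, 627·2.09·2.31 = 3027.1 J goes to bring the ice to 0 °C, leaving 29414 J.
To melt every bit of ice: 627·334 = 209418 J.
29414 J < 209418 J, so only part of the ice melts and the system sits at 0 °C.
Mass melted = 29414/334 ≈ 88.07 g.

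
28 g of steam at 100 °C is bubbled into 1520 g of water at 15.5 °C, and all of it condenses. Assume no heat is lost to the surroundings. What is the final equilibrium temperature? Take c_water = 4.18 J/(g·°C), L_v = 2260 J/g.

Conservation of energy gives ΣQ = 0:
steam→water at 100 °C releases m L_v = 28×2260 = 63280; condensed water 100 °C→T: 117.04(T − 100); original water: 6353.6(T − 15.5)
6470.6 T = 63280 + 11704 + 98481 = 173465
T ≈ 26.81 °C — below 100 °C, confirming all the steam condensed.

T_f ≈ 26.8 °C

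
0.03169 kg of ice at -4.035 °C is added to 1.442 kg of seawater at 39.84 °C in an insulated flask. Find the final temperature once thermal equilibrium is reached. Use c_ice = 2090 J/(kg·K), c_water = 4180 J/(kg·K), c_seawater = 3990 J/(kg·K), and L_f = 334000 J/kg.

T_f ≈ 37.1 °C

Energy conservation, ΣQ = 0:
ice -4.035→0 °C: 0.03169×2090×4.035 = 267.25; latent heat to melt: 0.03169×334000 = 10584; meltwater 0→T: 0.03169×4180×T = 132.46 T; seawater cools: 1.442×3990×(T − 39.84) = 5753.6(T − 39.84)
5886 T = 229223 − 10852 = 218371
T ≈ 37.10 °C. Since T > 0 °C, the all-ice-melts assumption holds.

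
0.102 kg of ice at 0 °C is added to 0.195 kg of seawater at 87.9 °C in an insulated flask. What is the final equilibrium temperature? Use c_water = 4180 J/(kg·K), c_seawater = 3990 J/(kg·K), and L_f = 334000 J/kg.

T_f ≈ 28.5 °C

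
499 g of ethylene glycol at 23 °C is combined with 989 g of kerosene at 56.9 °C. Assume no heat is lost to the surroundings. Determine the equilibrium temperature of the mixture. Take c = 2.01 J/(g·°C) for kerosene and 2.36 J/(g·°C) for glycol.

T_f ≈ 44.3 °C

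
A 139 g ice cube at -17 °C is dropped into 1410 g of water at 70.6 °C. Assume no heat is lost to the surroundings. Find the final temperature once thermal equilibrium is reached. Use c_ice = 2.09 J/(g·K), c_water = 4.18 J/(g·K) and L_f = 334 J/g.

T_f ≈ 56.3 °C

Heat gained plus heat lost sum to zero:
warm ice to 0 °C: 139·2.09·(0 − (-17)) = 4938.7; melt ice: 139·334 = 46426; meltwater 0→T: 139·4.18·T = 581.02 T; water cools: 1410·4.18·(T − 70.6) = 5893.8(T − 70.6)
6474.8 T = 416102 − 51365 = 364738
T ≈ 56.33 °C (positive, so assuming full melt was valid).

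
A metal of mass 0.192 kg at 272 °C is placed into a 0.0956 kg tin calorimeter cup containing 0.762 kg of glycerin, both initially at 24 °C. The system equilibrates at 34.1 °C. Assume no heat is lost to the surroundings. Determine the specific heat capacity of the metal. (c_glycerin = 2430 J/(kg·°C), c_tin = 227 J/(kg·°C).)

c ≈ 414 J/(kg·°C)

Net heat exchanged in the isolated system is zero:
0.192·c·(34.1 − 272) + 0.762·2430·(34.1 − 24) + 0.0956·227·(34.1 − 24) = 0
-45.68 c = -18921
c = -18921/-45.68 ≈ 414.2 J/(kg·°C)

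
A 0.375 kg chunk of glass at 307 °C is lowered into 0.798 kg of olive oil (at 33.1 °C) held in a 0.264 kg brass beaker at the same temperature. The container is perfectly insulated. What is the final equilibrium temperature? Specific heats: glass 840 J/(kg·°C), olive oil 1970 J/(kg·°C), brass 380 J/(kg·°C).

T_f ≈ 76.5 °C

Let T be the final temperature. ΣQ_i = 0:
0.375·840·(T − 307) + 0.798·1970·(T − 33.1) + 0.264·380·(T − 33.1) = 0
1987.4 T = 152061
T ≈ 76.51 °C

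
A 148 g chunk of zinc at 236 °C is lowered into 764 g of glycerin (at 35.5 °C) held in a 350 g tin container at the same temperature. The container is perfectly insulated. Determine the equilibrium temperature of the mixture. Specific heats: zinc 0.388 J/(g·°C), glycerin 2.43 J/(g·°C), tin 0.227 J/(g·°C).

Heat gained plus heat lost sum to zero:
148*0.388*(T − 236) + 764*2.43*(T − 35.5) + 350*0.227*(T − 35.5) = 0
57.42(T − 236) + 1856.5(T − 35.5) + 79.45(T − 35.5) = 0
1993.4 T = 82279
T = 82279/1993.4 ≈ 41.28 °C

T_f ≈ 41.3 °C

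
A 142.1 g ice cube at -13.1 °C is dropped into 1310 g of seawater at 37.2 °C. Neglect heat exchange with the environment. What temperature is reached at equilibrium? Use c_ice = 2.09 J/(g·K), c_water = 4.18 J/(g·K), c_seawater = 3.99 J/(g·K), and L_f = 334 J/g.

T_f ≈ 24.6 °C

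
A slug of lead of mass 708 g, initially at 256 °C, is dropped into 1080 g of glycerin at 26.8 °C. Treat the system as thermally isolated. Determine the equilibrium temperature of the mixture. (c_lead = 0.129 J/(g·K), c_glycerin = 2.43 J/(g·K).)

T_f ≈ 34.5 °C

Heat lost by the lead equals heat gained by the glycerin:
708×0.129×(256 − T) = 1080×2.43×(T − 26.8)
91.33(256 − T) = 2624.4(T − 26.8)
2715.7 T = 93715  ⇒  T ≈ 34.51 °C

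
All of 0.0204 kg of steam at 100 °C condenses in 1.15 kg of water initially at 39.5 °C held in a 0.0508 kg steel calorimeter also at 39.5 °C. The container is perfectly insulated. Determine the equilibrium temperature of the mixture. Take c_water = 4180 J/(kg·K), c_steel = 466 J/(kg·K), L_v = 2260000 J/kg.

T_f ≈ 49.9 °C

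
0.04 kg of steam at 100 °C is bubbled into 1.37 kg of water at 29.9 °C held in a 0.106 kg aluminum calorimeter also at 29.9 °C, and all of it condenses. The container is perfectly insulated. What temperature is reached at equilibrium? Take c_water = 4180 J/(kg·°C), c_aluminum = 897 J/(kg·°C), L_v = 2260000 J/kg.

T_f ≈ 47.0 °C

Setting the total heat transfer to zero:
condense steam: −0.04·2260000 = −90400; condensate cools 100→T: 0.04·4180·(T − 100) = 167.2(T − 100); water warms: 1.37·4180·(T − 29.9) = 5726.6(T − 29.9); aluminum cup: 0.106·897·(T − 29.9) = 95.08(T − 29.9)
5988.9 T = 90400 + 16720 + 174068 = 281188
T ≈ 46.95 °C (< 100 °C, so full condensation is consistent).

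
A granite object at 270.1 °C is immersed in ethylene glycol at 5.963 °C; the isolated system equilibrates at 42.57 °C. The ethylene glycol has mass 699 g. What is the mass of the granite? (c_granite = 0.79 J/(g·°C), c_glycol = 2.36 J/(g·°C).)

Net heat exchanged in the isolated system is zero:
m×0.79×(42.57 − 270.1) + 699×2.36×(42.57 − 5.963) = 0
-179.75 m = -60388
m = -60388/-179.75 ≈ 336 g

m ≈ 336 g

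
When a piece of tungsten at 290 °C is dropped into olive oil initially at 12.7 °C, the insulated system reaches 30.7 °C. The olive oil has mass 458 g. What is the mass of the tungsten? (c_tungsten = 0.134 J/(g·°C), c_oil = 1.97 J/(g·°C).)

m ≈ 467 g

|Q_tungsten| = |Q_oil|:
m×0.134×(290 − 30.7) = 458×1.97×(30.7 − 12.7)
34.75 m = 16241  ⇒  m ≈ 467.4 g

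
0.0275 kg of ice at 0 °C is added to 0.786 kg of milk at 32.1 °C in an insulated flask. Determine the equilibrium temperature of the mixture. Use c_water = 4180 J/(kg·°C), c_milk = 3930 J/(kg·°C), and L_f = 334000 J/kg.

T_f ≈ 28.1 °C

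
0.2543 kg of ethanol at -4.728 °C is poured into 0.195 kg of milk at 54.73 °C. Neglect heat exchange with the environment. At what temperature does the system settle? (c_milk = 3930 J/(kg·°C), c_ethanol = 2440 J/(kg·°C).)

T_f ≈ 28.1 °C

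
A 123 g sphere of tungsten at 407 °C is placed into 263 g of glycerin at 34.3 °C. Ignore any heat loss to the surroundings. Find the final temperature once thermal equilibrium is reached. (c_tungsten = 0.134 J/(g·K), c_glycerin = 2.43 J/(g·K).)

Set heat shed by the hot body equal to heat absorbed by the cold body:
123×0.134×(407 − T) = 263×2.43×(T − 34.3)
16.48(407 − T) = 639.09(T − 34.3)
655.57 T = 28629  ⇒  T ≈ 43.67 °C

T_f ≈ 43.7 °C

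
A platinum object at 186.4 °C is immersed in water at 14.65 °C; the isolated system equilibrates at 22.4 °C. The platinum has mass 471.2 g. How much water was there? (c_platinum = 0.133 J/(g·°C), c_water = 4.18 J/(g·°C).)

|Q_platinum| = |Q_water|:
471.2×0.133×(186.4 − 22.4) = m×4.18×(22.4 − 14.65)
32.39 m = 10278  ⇒  m ≈ 317.3 g

m ≈ 317 g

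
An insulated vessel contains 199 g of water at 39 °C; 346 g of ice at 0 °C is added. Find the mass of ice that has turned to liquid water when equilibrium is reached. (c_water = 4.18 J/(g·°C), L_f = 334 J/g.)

Cooling the water to 0 °C releases 199·4.18·39 = 32441 J.
Fully melting the ice requires m_ice L_f = 346·334 = 115564 J.
32441 J < 115564 J, so only part of the ice melts and the system sits at 0 °C.
m_melt = 32441 / L_f = 97.13 g.

m_melted ≈ 97.1 g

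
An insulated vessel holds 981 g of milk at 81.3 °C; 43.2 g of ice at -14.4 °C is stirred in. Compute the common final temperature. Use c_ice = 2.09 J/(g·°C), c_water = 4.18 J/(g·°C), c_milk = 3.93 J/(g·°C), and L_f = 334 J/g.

Sum of m c ΔT and latent-heat terms is zero:
warm ice to 0 °C: 43.2×2.09×(0 − (-14.4)) = 1300.1; latent heat to melt: 43.2×334 = 14429; warm the meltwater: 180.58 T; milk cools: 981×3.93×(T − 81.3) = 3855.3(T − 81.3)
4035.9 T = 313438 − 15729 = 297709
T ≈ 73.77 °C (positive, so assuming full melt was valid).

T_f ≈ 73.8 °C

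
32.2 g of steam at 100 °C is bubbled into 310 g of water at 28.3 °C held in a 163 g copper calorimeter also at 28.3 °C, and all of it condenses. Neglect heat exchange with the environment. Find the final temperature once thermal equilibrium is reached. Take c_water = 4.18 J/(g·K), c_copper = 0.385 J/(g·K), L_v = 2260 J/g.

T_f ≈ 83.5 °C

Energy balance with sensible and latent terms:
steam→water at 100 °C releases m L_v = 32.2×2260 = 72772; condensed water 100 °C→T: 134.6(T − 100); original water: 1295.8(T − 28.3); copper cup: 163×0.385×(T − 28.3) = 62.76(T − 28.3)
1493.2 T = 72772 + 13460 + 38447 = 124679
T ≈ 83.50 °C, under the boiling point, so the assumption holds.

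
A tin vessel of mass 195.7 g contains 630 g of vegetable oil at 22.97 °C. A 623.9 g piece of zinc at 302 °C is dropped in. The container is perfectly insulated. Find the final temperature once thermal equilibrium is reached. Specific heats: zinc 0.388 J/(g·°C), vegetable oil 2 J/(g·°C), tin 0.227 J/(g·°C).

Energy conservation, ΣQ = 0:
623.9×0.388×(T − 302) + 630×2×(T − 22.97) + 195.7×0.227×(T − 22.97) = 0
242.07(T − 302) + 1260(T − 22.97) + 44.42(T − 22.97) = 0
1546.5 T = 103069
T = 103069/1546.5 ≈ 66.65 °C

T_f ≈ 66.6 °C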